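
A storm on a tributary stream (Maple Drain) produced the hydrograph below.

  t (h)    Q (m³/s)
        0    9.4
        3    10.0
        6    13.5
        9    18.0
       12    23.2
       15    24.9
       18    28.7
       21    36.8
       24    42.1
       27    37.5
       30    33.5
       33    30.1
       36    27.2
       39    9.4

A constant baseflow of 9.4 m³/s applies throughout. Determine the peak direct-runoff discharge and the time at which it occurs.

Q_p = 32.7 m³/s at t = 24 h

Subtracting baseflow gives direct-runoff ordinates: 0.0, 0.6, 4.1, 8.6, 13.8, 15.5, 19.3, 27.4, 32.7, 28.1, 24.1, 20.7, 17.8, 0.0 m³/s.
The maximum is 32.7 m³/s, occurring at the reading for t = 24 h.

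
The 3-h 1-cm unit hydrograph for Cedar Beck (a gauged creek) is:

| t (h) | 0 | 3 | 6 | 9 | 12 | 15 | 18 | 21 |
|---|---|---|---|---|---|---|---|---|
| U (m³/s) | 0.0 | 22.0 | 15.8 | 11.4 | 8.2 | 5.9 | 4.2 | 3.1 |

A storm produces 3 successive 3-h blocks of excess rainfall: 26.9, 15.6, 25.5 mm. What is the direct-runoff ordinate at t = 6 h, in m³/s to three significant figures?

Q ≈ 76.8 m³/s

By discrete convolution, Q_j = Σ (P_i / 10 mm) · U_{j−i}.
At t = 6 h (j=2): Q = (26.9/10)·15.8 + (15.6/10)·22.0 + (25.5/10)·0.0 = 76.8 m³/s.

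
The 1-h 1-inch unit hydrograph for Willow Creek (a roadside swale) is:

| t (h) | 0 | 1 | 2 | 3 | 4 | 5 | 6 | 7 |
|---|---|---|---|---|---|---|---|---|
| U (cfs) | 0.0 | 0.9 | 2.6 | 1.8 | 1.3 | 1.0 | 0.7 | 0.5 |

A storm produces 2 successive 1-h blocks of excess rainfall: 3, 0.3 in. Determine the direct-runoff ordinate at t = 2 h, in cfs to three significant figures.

Q ≈ 8.07 cfs

By discrete convolution, Q_j = Σ (P_i / 1 in) · U_{j−i}.
At t = 2 h (j=2): Q = (3/1)·2.6 + (0.3/1)·0.9 = 8.07 cfs.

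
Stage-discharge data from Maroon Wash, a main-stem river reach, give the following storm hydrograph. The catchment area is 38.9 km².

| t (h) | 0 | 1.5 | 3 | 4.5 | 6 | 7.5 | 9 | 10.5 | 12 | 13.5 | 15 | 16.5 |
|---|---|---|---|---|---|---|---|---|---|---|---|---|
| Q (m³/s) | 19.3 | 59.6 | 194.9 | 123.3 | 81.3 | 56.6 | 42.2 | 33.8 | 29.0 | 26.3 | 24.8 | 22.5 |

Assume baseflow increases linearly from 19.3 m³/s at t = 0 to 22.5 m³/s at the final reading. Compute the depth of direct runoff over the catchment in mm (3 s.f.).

Direct runoff: 0.00, 40.01, 175.02, 103.13, 60.84, 35.85, 21.15, 12.46, 7.37, 4.38, 2.59, 0.00 m³/s; ΣQ_DR = 462.8 m³/s.
V = ΣQ_DR · Δt = 462.8 × 5400 s = 2.499 × 10^6 m³.
Over A = 38.9 km², depth = V / A = 64.2 mm.

d ≈ 64.2 mm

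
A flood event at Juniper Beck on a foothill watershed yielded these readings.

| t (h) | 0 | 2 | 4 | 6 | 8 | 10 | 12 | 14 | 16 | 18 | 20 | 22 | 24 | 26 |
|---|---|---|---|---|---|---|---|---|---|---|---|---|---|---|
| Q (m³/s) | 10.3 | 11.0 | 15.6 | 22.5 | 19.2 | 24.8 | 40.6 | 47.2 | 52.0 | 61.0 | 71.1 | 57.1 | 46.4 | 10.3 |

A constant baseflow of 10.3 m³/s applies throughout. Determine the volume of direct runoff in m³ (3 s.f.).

Direct-runoff ordinates (Q − Q_b): 0.0, 0.7, 5.3, 12.2, 8.9, 14.5, 30.3, 36.9, 41.7, 50.7, 60.8, 46.8, 36.1, 0.0 m³/s.
ΣQ_DR = 344.9 m³/s.
With Δt = 2 h = 7200 s, V = ΣQ_DR · Δt = 344.9 × 7200 = 2.48 × 10^6 m³.

V ≈ 2.48 × 10^6 m³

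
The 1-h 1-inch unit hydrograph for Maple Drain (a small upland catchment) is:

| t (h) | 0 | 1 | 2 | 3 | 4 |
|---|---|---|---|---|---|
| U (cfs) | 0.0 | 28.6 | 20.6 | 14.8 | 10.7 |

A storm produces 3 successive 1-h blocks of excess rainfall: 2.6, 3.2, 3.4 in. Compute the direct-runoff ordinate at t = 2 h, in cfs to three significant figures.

Q ≈ 145 cfs

By discrete convolution, Q_j = Σ (P_i / 1 in) · U_{j−i}.
At t = 2 h (j=2): Q = (2.6/1)·20.6 + (3.2/1)·28.6 + (3.4/1)·0.0 = 145 cfs.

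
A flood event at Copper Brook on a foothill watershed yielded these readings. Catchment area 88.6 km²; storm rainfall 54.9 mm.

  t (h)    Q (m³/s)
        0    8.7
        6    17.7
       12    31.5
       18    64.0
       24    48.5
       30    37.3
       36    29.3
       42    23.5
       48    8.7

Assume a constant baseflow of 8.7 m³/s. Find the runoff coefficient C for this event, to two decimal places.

C ≈ 0.85

ΣQ_DR = 190.9 m³/s; V = ΣQ_DR·Δt = 4.123 × 10^6 m³.
Runoff depth d = V / A = 46.54 mm.
C = d / P = 46.54 / 54.9 = 0.85.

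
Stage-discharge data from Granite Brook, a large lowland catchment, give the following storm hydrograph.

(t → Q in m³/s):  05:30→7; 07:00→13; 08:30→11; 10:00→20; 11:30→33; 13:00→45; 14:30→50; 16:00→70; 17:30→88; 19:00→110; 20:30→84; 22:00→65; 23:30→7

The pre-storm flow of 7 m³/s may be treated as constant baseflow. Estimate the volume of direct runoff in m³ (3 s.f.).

V ≈ 2.76 × 10^6 m³

Direct-runoff ordinates (Q − Q_b): 0.0, 6.0, 4.0, 13.0, 26.0, 38.0, 43.0, 63.0, 81.0, 103.0, 77.0, 58.0, 0.0 m³/s.
ΣQ_DR = 512.0 m³/s.
With Δt = 1.5 h = 5400 s, V = ΣQ_DR · Δt = 512.0 × 5400 = 2.76 × 10^6 m³.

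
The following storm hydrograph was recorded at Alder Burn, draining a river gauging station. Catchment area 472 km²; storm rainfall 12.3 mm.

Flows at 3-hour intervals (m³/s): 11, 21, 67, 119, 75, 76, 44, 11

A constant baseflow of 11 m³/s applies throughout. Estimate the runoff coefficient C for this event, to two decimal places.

ΣQ_DR = 336.0 m³/s; V = ΣQ_DR·Δt = 3.629 × 10^6 m³.
Runoff depth d = V / A = 7.688 mm.
C = d / P = 7.688 / 12.3 = 0.63.

C ≈ 0.63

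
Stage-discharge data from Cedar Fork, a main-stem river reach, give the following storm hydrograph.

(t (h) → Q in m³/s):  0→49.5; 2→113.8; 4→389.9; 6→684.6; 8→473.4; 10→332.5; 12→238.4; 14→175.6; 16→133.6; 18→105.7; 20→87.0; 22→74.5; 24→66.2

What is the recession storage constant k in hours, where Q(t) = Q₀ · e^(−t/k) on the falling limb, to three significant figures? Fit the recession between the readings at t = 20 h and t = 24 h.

k ≈ 14.6 h

On the falling limb, Q drops from 87.0 to 66.2 m³/s between t = 20 h and t = 24 h (Δt = 4 h).
k = −Δt / ln(Q₂/Q₁) = −4 / ln(66.2/87.0) = 14.6 h.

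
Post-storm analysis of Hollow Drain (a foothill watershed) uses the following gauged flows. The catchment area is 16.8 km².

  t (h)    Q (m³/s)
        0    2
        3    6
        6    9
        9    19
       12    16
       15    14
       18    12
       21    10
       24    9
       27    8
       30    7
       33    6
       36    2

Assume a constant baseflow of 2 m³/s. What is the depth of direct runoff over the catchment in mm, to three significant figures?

Direct runoff: 0.0, 4.0, 7.0, 17.0, 14.0, 12.0, 10.0, 8.0, 7.0, 6.0, 5.0, 4.0, 0.0 m³/s; ΣQ_DR = 94.00 m³/s.
V = ΣQ_DR · Δt = 94.00 × 10800 s = 1.015 × 10^6 m³.
Over A = 16.8 km², depth = V / A = 60.4 mm.

d ≈ 60.4 mm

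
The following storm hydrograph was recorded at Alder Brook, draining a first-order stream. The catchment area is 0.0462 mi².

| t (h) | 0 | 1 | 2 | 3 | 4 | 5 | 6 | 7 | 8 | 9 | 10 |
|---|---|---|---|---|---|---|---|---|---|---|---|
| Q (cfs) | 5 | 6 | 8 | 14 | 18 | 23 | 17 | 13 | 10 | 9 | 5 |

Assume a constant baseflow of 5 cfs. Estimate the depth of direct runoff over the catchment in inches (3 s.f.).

d ≈ 2.45 in

Direct runoff: 0.0, 1.0, 3.0, 9.0, 13.0, 18.0, 12.0, 8.0, 5.0, 4.0, 0.0 cfs; ΣQ_DR = 73.00 cfs.
V = ΣQ_DR · Δt = 73.00 × 3600 s = 2.628 × 10^5 ft³.
Over A = 0.0462 mi², depth = V / A = 2.45 in.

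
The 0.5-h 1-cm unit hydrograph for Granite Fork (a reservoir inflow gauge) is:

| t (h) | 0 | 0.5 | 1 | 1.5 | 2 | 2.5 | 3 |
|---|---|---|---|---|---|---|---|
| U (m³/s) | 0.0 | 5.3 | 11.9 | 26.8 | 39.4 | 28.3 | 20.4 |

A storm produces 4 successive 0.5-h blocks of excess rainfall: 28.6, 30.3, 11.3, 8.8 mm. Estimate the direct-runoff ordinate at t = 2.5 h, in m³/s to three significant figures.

By discrete convolution, Q_j = Σ (P_i / 10 mm) · U_{j−i}.
At t = 2.5 h (j=5): Q = (28.6/10)·28.3 + (30.3/10)·39.4 + (11.3/10)·26.8 + (8.8/10)·11.9 = 241 m³/s.

Q ≈ 241 m³/s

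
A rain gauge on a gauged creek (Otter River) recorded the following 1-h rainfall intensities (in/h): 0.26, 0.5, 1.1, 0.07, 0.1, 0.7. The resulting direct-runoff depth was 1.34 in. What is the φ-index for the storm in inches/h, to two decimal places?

φ ≈ 0.32 in/h

Only the 3 blocks with intensity above φ contribute runoff: 0.5, 1.1, 0.7 in/h.
Σ(I−φ)·Δt = d  ⇒  (0.5+1.1+0.7 − 3φ)·1 = 1.34
φ = (2.300 − 1.34/1) / 3 = 0.32 in/h.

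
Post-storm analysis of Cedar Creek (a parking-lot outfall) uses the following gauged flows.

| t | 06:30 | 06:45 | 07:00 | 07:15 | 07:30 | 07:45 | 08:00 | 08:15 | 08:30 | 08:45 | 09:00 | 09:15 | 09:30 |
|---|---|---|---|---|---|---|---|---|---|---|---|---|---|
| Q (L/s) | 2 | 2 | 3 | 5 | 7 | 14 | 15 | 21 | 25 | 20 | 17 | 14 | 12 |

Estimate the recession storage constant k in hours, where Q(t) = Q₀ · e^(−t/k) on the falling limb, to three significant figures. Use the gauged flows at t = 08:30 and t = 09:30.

On the falling limb, Q drops from 25 to 12 L/s between t = 08:30 and t = 09:30 (Δt = 1 h).
k = −Δt / ln(Q₂/Q₁) = −1 / ln(12/25) = 1.36 h.

k ≈ 1.36 h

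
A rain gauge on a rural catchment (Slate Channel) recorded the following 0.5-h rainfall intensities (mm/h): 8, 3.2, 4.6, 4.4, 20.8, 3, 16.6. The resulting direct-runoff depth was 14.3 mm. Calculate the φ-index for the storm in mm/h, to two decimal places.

φ ≈ 5.60 mm/h

Only the 3 blocks with intensity above φ contribute runoff: 8, 20.8, 16.6 mm/h.
Σ(I−φ)·Δt = d  ⇒  (8+20.8+16.6 − 3φ)·0.5 = 14.3
φ = (45.40 − 14.3/0.5) / 3 = 5.60 mm/h.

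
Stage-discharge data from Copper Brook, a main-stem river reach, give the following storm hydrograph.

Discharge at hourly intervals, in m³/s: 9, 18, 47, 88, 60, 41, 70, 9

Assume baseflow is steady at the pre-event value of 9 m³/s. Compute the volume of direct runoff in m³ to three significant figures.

Direct-runoff ordinates (Q − Q_b): 0.0, 9.0, 38.0, 79.0, 51.0, 32.0, 61.0, 0.0 m³/s.
ΣQ_DR = 270.0 m³/s.
With Δt = 1 h = 3600 s, V = ΣQ_DR · Δt = 270.0 × 3600 = 9.72 × 10^5 m³.

V ≈ 9.72 × 10^5 m³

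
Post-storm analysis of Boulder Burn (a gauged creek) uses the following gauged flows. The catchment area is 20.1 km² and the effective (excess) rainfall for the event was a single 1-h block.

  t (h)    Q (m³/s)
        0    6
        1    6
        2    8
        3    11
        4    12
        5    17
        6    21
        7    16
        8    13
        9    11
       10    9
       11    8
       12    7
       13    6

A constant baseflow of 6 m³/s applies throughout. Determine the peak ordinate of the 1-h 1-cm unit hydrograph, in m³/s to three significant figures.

Direct runoff: 0.0, 0.0, 2.0, 5.0, 6.0, 11.0, 15.0, 10.0, 7.0, 5.0, 3.0, 2.0, 1.0, 0.0 m³/s; ΣQ_DR = 67.00 m³/s, peak = 15.0 m³/s.
Runoff depth d = ΣQ_DR·Δt / A = 67.00 × 3600 / (20.1 km²) = 12.00 mm.
The 1-cm UH is the DRH scaled by (10 mm)/d, so U_p = 15.0 × 10/12.00 = 12.5 m³/s.

U_p ≈ 12.5 m³/s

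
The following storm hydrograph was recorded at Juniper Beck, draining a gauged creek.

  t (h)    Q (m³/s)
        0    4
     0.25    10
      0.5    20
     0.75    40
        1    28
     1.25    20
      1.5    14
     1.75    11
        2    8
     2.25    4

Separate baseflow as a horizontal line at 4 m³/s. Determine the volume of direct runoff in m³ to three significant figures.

V ≈ 1.07 × 10^5 m³

Direct-runoff ordinates (Q − Q_b): 0.0, 6.0, 16.0, 36.0, 24.0, 16.0, 10.0, 7.0, 4.0, 0.0 m³/s.
ΣQ_DR = 119.0 m³/s.
With Δt = 0.25 h = 900 s, V = ΣQ_DR · Δt = 119.0 × 900 = 1.07 × 10^5 m³.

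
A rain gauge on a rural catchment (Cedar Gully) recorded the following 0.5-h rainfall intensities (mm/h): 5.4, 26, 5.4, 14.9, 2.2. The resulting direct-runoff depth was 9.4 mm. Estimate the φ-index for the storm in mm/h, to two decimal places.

Only the 2 blocks with intensity above φ contribute runoff: 26, 14.9 mm/h.
Σ(I−φ)·Δt = d  ⇒  (26+14.9 − 2φ)·0.5 = 9.4
φ = (40.90 − 9.4/0.5) / 2 = 11.05 mm/h.

φ ≈ 11.05 mm/h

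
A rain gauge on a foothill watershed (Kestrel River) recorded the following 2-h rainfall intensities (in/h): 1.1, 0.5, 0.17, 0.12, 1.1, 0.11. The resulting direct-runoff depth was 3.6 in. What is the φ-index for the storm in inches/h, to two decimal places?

φ ≈ 0.30 in/h

Only the 3 blocks with intensity above φ contribute runoff: 1.1, 0.5, 1.1 in/h.
Σ(I−φ)·Δt = d  ⇒  (1.1+0.5+1.1 − 3φ)·2 = 3.6
φ = (2.700 − 3.6/2) / 3 = 0.30 in/h.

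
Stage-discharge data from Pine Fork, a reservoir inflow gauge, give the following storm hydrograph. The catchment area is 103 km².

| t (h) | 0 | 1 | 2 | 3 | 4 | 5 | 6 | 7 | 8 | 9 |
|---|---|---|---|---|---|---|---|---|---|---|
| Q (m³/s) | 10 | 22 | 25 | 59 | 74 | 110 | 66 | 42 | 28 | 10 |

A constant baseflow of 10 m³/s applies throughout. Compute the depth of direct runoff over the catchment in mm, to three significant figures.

d ≈ 12.1 mm

Direct runoff: 0.0, 12.0, 15.0, 49.0, 64.0, 100.0, 56.0, 32.0, 18.0, 0.0 m³/s; ΣQ_DR = 346.0 m³/s.
V = ΣQ_DR · Δt = 346.0 × 3600 s = 1.246 × 10^6 m³.
Over A = 103 km², depth = V / A = 12.1 mm.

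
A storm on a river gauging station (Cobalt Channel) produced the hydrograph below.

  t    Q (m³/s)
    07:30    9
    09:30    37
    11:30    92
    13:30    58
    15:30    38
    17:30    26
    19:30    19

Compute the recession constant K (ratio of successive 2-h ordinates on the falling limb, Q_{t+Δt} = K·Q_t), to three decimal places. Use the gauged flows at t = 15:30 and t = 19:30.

K ≈ 0.707

Using the recession-limb readings at t = 15:30 and t = 19:30: Q falls from 38 to 19 m³/s over 2 intervals.
K = (Q₂/Q₁)^(1/2) = (19/38)^(1/2) = 0.707.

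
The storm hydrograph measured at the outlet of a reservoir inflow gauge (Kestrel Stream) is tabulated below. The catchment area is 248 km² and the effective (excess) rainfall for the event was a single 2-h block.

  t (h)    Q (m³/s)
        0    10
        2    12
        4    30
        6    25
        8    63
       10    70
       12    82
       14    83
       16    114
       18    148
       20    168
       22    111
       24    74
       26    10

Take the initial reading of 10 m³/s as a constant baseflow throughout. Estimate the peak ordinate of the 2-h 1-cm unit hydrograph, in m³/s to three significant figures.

U_p ≈ 63.3 m³/s

Direct runoff: 0.0, 2.0, 20.0, 15.0, 53.0, 60.0, 72.0, 73.0, 104.0, 138.0, 158.0, 101.0, 64.0, 0.0 m³/s; ΣQ_DR = 860.0 m³/s, peak = 158.0 m³/s.
Runoff depth d = ΣQ_DR·Δt / A = 860.0 × 7200 / (248 km²) = 24.97 mm.
The 1-cm UH is the DRH scaled by (10 mm)/d, so U_p = 158.0 × 10/24.97 = 63.3 m³/s.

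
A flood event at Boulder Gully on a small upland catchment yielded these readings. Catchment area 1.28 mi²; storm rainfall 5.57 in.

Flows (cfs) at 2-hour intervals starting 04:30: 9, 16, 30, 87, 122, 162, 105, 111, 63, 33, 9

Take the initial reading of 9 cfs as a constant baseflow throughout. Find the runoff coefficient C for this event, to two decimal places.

ΣQ_DR = 648.0 cfs; V = ΣQ_DR·Δt = 4.666 × 10^6 ft³.
Runoff depth d = V / A = 1.569 in.
C = d / P = 1.569 / 5.57 = 0.28.

C ≈ 0.28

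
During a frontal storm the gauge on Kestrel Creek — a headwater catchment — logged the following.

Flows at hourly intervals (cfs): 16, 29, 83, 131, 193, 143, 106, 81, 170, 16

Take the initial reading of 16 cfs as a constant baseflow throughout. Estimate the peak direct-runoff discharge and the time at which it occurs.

Q_p = 177.0 cfs at t = 4 h

Subtracting baseflow gives direct-runoff ordinates: 0.0, 13.0, 67.0, 115.0, 177.0, 127.0, 90.0, 65.0, 154.0, 0.0 cfs.
The maximum is 177.0 cfs, occurring at the reading for t = 4 h.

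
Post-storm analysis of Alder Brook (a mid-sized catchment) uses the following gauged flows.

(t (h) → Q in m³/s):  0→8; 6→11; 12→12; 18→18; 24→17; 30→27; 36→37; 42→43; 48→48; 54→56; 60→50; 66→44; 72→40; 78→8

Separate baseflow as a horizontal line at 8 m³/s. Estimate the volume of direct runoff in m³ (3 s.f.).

Direct-runoff ordinates (Q − Q_b): 0.0, 3.0, 4.0, 10.0, 9.0, 19.0, 29.0, 35.0, 40.0, 48.0, 42.0, 36.0, 32.0, 0.0 m³/s.
ΣQ_DR = 307.0 m³/s.
With Δt = 6 h = 21600 s, V = ΣQ_DR · Δt = 307.0 × 21600 = 6.63 × 10^6 m³.

V ≈ 6.63 × 10^6 m³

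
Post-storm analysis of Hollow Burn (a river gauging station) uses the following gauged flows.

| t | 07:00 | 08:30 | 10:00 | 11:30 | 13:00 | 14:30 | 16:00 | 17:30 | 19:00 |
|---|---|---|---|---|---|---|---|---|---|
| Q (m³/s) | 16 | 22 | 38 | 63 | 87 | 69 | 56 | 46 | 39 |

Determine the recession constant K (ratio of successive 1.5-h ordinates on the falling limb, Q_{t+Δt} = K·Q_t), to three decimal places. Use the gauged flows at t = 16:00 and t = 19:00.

Using the recession-limb readings at t = 16:00 and t = 19:00: Q falls from 56 to 39 m³/s over 2 intervals.
K = (Q₂/Q₁)^(1/2) = (39/56)^(1/2) = 0.835.

K ≈ 0.835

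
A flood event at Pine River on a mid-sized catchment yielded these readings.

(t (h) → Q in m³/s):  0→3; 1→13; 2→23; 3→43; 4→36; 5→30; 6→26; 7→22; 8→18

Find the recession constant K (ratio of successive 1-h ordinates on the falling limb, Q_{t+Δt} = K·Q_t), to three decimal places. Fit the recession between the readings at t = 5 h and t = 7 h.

K ≈ 0.856

Using the recession-limb readings at t = 5 h and t = 7 h: Q falls from 30 to 22 m³/s over 2 intervals.
K = (Q₂/Q₁)^(1/2) = (22/30)^(1/2) = 0.856.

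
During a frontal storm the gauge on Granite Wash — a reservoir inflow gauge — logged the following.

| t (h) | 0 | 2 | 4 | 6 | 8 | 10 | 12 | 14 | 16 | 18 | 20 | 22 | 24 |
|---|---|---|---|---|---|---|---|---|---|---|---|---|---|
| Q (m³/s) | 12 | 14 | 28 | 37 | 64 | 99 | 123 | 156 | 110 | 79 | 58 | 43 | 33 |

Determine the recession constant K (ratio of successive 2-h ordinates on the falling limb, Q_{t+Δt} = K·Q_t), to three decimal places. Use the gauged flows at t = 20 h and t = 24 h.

K ≈ 0.754

Using the recession-limb readings at t = 20 h and t = 24 h: Q falls from 58 to 33 m³/s over 2 intervals.
K = (Q₂/Q₁)^(1/2) = (33/58)^(1/2) = 0.754.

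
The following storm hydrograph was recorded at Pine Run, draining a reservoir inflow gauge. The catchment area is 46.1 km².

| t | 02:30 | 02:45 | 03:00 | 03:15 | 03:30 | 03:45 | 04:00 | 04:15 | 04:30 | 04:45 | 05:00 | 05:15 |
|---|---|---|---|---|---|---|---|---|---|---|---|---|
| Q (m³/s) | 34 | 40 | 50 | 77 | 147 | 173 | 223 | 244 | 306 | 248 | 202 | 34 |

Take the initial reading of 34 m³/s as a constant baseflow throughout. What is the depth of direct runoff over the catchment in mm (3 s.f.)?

d ≈ 26.7 mm

Direct runoff: 0.0, 6.0, 16.0, 43.0, 113.0, 139.0, 189.0, 210.0, 272.0, 214.0, 168.0, 0.0 m³/s; ΣQ_DR = 1370 m³/s.
V = ΣQ_DR · Δt = 1370 × 900 s = 1.233 × 10^6 m³.
Over A = 46.1 km², depth = V / A = 26.7 mm.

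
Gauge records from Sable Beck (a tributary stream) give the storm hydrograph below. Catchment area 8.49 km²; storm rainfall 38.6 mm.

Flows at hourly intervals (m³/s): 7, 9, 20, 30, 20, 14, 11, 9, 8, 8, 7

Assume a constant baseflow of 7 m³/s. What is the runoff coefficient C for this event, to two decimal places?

ΣQ_DR = 66.00 m³/s; V = ΣQ_DR·Δt = 2.376 × 10^5 m³.
Runoff depth d = V / A = 27.99 mm.
C = d / P = 27.99 / 38.6 = 0.73.

C ≈ 0.73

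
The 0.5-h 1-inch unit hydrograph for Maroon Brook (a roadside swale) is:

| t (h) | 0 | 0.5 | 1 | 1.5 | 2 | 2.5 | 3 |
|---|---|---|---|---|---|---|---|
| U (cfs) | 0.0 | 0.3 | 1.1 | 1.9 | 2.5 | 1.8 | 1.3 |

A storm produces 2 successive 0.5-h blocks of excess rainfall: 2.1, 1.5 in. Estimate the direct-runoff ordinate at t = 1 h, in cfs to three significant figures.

Q ≈ 2.76 cfs

By discrete convolution, Q_j = Σ (P_i / 1 in) · U_{j−i}.
At t = 1 h (j=2): Q = (2.1/1)·1.1 + (1.5/1)·0.3 = 2.76 cfs.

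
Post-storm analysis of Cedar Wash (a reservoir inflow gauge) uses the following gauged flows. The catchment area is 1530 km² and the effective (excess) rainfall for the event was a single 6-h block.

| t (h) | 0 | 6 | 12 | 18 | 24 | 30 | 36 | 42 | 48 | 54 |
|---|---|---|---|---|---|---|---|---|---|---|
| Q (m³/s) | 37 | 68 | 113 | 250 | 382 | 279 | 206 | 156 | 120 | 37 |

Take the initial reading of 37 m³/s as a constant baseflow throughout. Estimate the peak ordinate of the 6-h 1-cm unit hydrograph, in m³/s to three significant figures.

U_p ≈ 191 m³/s

Direct runoff: 0.0, 31.0, 76.0, 213.0, 345.0, 242.0, 169.0, 119.0, 83.0, 0.0 m³/s; ΣQ_DR = 1278 m³/s, peak = 345.0 m³/s.
Runoff depth d = ΣQ_DR·Δt / A = 1278 × 21600 / (1530 km²) = 18.04 mm.
The 1-cm UH is the DRH scaled by (10 mm)/d, so U_p = 345.0 × 10/18.04 = 191 m³/s.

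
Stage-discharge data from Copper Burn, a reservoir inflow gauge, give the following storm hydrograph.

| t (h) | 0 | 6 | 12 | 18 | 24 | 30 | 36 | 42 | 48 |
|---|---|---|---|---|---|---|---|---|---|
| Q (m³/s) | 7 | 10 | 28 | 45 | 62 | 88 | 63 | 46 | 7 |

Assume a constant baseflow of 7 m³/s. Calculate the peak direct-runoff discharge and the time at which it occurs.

Subtracting baseflow gives direct-runoff ordinates: 0.0, 3.0, 21.0, 38.0, 55.0, 81.0, 56.0, 39.0, 0.0 m³/s.
The maximum is 81.0 m³/s, occurring at the reading for t = 30 h.

Q_p = 81.0 m³/s at t = 30 h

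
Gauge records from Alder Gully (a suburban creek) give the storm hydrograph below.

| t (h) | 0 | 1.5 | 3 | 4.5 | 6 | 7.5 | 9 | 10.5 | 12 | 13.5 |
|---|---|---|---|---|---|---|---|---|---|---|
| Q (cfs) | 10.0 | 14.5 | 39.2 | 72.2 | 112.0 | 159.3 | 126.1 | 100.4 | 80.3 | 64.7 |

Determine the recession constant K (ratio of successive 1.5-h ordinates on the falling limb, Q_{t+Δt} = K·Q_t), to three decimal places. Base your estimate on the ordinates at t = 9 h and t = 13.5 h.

Using the recession-limb readings at t = 9 h and t = 13.5 h: Q falls from 126.1 to 64.7 cfs over 3 intervals.
K = (Q₂/Q₁)^(1/3) = (64.7/126.1)^(1/3) = 0.801.

K ≈ 0.801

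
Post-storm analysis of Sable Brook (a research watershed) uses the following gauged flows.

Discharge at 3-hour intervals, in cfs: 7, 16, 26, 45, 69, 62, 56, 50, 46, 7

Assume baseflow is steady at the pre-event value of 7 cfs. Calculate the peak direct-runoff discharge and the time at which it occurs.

Subtracting baseflow gives direct-runoff ordinates: 0.0, 9.0, 19.0, 38.0, 62.0, 55.0, 49.0, 43.0, 39.0, 0.0 cfs.
The maximum is 62.0 cfs, occurring at the reading for t = 12 h.

Q_p = 62.0 cfs at t = 12 h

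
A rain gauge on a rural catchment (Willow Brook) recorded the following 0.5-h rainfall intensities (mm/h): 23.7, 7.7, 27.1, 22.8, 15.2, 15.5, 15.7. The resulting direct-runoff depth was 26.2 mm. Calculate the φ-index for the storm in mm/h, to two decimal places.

φ ≈ 11.27 mm/h

Only the 6 blocks with intensity above φ contribute runoff: 23.7, 27.1, 22.8, 15.2, 15.5, 15.7 mm/h.
Σ(I−φ)·Δt = d  ⇒  (23.7+27.1+22.8+15.2+15.5+15.7 − 6φ)·0.5 = 26.2
φ = (120.0 − 26.2/0.5) / 6 = 11.27 mm/h.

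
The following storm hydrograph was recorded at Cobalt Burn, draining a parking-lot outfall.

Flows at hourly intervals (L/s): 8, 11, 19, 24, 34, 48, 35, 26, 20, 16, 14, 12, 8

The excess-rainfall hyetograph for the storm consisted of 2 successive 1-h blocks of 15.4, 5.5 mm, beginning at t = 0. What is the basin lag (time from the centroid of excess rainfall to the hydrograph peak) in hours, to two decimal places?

t_L ≈ 4.24 h

Centroid of excess rainfall: t_c = Σ P_i·t̄_i / ΣP_i = 0.7632 h (block centres at 0.5, 1.5 h).
Hydrograph peak occurs at t = 5 h, so basin lag t_L = 5 − 0.7632 = 4.24 h.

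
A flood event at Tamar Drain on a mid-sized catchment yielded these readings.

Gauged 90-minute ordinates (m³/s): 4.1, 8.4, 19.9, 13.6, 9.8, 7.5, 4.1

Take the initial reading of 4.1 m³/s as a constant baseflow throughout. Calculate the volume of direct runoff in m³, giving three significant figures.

V ≈ 2.09 × 10^5 m³

Direct-runoff ordinates (Q − Q_b): 0.0, 4.3, 15.8, 9.5, 5.7, 3.4, 0.0 m³/s.
ΣQ_DR = 38.70 m³/s.
With Δt = 1.5 h = 5400 s, V = ΣQ_DR · Δt = 38.70 × 5400 = 2.09 × 10^5 m³.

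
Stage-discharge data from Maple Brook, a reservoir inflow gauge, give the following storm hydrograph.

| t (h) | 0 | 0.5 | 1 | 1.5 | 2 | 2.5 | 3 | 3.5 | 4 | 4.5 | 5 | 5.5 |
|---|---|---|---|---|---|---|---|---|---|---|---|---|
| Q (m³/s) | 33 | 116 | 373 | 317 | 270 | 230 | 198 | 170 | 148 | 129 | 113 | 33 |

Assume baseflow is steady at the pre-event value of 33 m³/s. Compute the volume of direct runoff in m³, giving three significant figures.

Direct-runoff ordinates (Q − Q_b): 0.0, 83.0, 340.0, 284.0, 237.0, 197.0, 165.0, 137.0, 115.0, 96.0, 80.0, 0.0 m³/s.
ΣQ_DR = 1734 m³/s.
With Δt = 0.5 h = 1800 s, V = ΣQ_DR · Δt = 1734 × 1800 = 3.12 × 10^6 m³.

V ≈ 3.12 × 10^6 m³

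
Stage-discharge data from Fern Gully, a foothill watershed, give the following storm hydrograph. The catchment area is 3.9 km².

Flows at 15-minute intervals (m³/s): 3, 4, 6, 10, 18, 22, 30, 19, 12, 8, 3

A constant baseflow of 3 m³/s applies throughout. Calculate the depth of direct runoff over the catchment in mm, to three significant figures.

d ≈ 23.5 mm

Direct runoff: 0.0, 1.0, 3.0, 7.0, 15.0, 19.0, 27.0, 16.0, 9.0, 5.0, 0.0 m³/s; ΣQ_DR = 102.0 m³/s.
V = ΣQ_DR · Δt = 102.0 × 900 s = 91800 m³.
Over A = 3.9 km², depth = V / A = 23.5 mm.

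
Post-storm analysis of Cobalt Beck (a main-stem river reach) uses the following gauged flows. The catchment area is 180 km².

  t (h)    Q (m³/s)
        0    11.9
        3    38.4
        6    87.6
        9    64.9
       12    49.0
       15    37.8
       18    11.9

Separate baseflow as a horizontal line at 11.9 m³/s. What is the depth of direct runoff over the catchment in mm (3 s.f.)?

d ≈ 13.1 mm

Direct runoff: 0.0, 26.5, 75.7, 53.0, 37.1, 25.9, 0.0 m³/s; ΣQ_DR = 218.2 m³/s.
V = ΣQ_DR · Δt = 218.2 × 10800 s = 2.357 × 10^6 m³.
Over A = 180 km², depth = V / A = 13.1 mm.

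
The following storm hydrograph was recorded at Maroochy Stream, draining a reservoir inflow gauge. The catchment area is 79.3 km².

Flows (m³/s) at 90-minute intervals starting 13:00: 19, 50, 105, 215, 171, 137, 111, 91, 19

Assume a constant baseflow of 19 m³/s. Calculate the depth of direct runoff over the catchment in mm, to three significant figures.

d ≈ 50.9 mm

Direct runoff: 0.0, 31.0, 86.0, 196.0, 152.0, 118.0, 92.0, 72.0, 0.0 m³/s; ΣQ_DR = 747.0 m³/s.
V = ΣQ_DR · Δt = 747.0 × 5400 s = 4.034 × 10^6 m³.
Over A = 79.3 km², depth = V / A = 50.9 mm.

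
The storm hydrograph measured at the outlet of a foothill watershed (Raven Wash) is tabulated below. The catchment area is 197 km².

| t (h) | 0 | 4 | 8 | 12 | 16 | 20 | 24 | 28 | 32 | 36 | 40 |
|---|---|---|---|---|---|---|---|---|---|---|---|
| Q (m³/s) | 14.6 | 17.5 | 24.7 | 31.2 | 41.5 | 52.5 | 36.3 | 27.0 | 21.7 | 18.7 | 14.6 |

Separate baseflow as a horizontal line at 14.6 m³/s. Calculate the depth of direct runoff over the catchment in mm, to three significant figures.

Direct runoff: 0.0, 2.9, 10.1, 16.6, 26.9, 37.9, 21.7, 12.4, 7.1, 4.1, 0.0 m³/s; ΣQ_DR = 139.7 m³/s.
V = ΣQ_DR · Δt = 139.7 × 14400 s = 2.012 × 10^6 m³.
Over A = 197 km², depth = V / A = 10.2 mm.

d ≈ 10.2 mm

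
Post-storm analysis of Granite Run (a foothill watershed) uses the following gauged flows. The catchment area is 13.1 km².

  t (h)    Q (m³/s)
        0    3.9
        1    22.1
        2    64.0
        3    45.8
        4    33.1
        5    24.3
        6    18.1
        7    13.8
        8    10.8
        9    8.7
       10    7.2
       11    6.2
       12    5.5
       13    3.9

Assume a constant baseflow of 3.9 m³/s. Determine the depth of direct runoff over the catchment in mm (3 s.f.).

Direct runoff: 0.0, 18.2, 60.1, 41.9, 29.2, 20.4, 14.2, 9.9, 6.9, 4.8, 3.3, 2.3, 1.6, 0.0 m³/s; ΣQ_DR = 212.8 m³/s.
V = ΣQ_DR · Δt = 212.8 × 3600 s = 7.661 × 10^5 m³.
Over A = 13.1 km², depth = V / A = 58.5 mm.

d ≈ 58.5 mm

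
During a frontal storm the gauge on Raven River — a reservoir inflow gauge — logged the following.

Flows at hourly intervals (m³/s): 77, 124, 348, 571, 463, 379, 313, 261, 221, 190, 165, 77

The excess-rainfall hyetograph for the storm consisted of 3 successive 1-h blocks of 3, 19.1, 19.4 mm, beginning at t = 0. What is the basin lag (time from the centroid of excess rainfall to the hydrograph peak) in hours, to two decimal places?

Centroid of excess rainfall: t_c = Σ P_i·t̄_i / ΣP_i = 1.8952 h (block centres at 0.5, 1.5, 2.5 h).
Hydrograph peak occurs at t = 3 h, so basin lag t_L = 3 − 1.8952 = 1.10 h.

t_L ≈ 1.10 h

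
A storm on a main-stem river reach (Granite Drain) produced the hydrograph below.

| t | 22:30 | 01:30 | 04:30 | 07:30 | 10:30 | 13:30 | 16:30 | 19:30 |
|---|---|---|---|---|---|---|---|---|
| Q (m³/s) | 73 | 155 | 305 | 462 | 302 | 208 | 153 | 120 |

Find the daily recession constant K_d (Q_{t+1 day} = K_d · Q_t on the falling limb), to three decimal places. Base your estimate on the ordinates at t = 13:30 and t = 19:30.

K_d ≈ 0.111

Between t = 13:30 and t = 19:30 the flow falls from 208 to 120 m³/s over 2×3 h = 6 h.
Per-interval ratio K = (120/208)^(1/2) = 0.7596; K_d = K^(24/3) = 0.111.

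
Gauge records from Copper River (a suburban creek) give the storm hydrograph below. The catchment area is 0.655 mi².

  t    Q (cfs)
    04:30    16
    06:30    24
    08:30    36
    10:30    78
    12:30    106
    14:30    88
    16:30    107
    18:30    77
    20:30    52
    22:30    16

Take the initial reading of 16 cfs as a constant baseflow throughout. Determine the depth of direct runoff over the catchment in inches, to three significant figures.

Direct runoff: 0.0, 8.0, 20.0, 62.0, 90.0, 72.0, 91.0, 61.0, 36.0, 0.0 cfs; ΣQ_DR = 440.0 cfs.
V = ΣQ_DR · Δt = 440.0 × 7200 s = 3.168 × 10^6 ft³.
Over A = 0.655 mi², depth = V / A = 2.08 in.

d ≈ 2.08 in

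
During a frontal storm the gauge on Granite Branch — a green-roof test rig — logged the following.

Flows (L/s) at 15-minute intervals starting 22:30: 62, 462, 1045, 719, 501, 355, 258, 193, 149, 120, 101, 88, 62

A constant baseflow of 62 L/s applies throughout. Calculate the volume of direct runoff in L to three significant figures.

Direct-runoff ordinates (Q − Q_b): 0.0, 400.0, 983.0, 657.0, 439.0, 293.0, 196.0, 131.0, 87.0, 58.0, 39.0, 26.0, 0.0 L/s.
ΣQ_DR = 3309 L/s.
With Δt = 0.25 h = 900 s, V = ΣQ_DR · Δt = 3309 × 900 = 2.98 × 10^6 L.

V ≈ 2.98 × 10^6 L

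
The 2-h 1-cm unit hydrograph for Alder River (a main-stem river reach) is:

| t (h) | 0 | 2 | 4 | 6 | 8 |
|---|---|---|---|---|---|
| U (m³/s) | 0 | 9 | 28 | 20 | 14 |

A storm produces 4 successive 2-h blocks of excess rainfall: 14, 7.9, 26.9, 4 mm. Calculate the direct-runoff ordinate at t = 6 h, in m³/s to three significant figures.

By discrete convolution, Q_j = Σ (P_i / 10 mm) · U_{j−i}.
At t = 6 h (j=3): Q = (14/10)·20 + (7.9/10)·28 + (26.9/10)·9 + (4/10)·0 = 74.3 m³/s.

Q ≈ 74.3 m³/s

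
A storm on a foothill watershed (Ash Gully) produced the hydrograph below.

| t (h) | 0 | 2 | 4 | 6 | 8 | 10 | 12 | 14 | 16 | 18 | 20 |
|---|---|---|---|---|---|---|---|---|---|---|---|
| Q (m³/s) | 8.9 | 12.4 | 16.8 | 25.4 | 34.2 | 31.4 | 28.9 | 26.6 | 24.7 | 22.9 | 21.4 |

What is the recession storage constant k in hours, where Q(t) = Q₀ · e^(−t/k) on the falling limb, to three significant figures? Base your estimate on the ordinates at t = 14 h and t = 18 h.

On the falling limb, Q drops from 26.6 to 22.9 m³/s between t = 14 h and t = 18 h (Δt = 4 h).
k = −Δt / ln(Q₂/Q₁) = −4 / ln(22.9/26.6) = 26.7 h.

k ≈ 26.7 h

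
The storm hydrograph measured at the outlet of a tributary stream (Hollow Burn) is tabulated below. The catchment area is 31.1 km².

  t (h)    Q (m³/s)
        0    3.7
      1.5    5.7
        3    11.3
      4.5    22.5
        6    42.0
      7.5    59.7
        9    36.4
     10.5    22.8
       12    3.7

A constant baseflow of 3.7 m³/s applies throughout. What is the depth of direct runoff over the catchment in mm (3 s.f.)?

d ≈ 30.3 mm

Direct runoff: 0.0, 2.0, 7.6, 18.8, 38.3, 56.0, 32.7, 19.1, 0.0 m³/s; ΣQ_DR = 174.5 m³/s.
V = ΣQ_DR · Δt = 174.5 × 5400 s = 9.423 × 10^5 m³.
Over A = 31.1 km², depth = V / A = 30.3 mm.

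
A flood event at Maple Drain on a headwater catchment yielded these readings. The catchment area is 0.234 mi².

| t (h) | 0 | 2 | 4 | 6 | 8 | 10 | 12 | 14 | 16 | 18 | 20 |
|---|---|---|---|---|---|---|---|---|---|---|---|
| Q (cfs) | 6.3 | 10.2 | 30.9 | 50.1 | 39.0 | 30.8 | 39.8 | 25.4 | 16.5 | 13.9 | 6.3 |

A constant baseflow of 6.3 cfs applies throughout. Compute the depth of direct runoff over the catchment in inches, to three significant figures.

d ≈ 2.65 in

Direct runoff: 0.0, 3.9, 24.6, 43.8, 32.7, 24.5, 33.5, 19.1, 10.2, 7.6, 0.0 cfs; ΣQ_DR = 199.9 cfs.
V = ΣQ_DR · Δt = 199.9 × 7200 s = 1.439 × 10^6 ft³.
Over A = 0.234 mi², depth = V / A = 2.65 in.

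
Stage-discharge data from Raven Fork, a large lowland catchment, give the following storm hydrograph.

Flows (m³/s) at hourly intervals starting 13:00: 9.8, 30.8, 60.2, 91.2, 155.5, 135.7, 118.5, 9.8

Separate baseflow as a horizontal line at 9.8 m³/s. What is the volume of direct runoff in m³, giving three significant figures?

Direct-runoff ordinates (Q − Q_b): 0.0, 21.0, 50.4, 81.4, 145.7, 125.9, 108.7, 0.0 m³/s.
ΣQ_DR = 533.1 m³/s.
With Δt = 1 h = 3600 s, V = ΣQ_DR · Δt = 533.1 × 3600 = 1.92 × 10^6 m³.

V ≈ 1.92 × 10^6 m³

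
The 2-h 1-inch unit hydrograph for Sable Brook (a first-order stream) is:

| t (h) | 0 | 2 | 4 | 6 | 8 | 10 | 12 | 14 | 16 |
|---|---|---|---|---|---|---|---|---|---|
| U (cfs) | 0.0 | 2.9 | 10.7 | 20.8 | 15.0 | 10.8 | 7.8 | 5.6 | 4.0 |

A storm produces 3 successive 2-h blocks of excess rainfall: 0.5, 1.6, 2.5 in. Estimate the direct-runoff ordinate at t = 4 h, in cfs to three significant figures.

Q ≈ 9.99 cfs

By discrete convolution, Q_j = Σ (P_i / 1 in) · U_{j−i}.
At t = 4 h (j=2): Q = (0.5/1)·10.7 + (1.6/1)·2.9 + (2.5/1)·0.0 = 9.99 cfs.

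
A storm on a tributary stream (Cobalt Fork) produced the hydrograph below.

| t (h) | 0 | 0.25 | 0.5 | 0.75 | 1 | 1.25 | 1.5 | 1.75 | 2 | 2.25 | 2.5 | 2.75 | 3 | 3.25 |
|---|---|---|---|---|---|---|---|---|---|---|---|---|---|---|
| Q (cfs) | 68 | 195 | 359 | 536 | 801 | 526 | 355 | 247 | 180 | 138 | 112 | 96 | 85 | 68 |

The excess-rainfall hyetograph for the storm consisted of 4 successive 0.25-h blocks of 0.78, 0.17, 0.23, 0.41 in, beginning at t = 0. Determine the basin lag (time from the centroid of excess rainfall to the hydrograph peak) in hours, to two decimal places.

t_L ≈ 0.58 h

Centroid of excess rainfall: t_c = Σ P_i·t̄_i / ΣP_i = 0.4175 h (block centres at 0.125, 0.375, 0.625, 0.875 h).
Hydrograph peak occurs at t = 1 h, so basin lag t_L = 1 − 0.4175 = 0.58 h.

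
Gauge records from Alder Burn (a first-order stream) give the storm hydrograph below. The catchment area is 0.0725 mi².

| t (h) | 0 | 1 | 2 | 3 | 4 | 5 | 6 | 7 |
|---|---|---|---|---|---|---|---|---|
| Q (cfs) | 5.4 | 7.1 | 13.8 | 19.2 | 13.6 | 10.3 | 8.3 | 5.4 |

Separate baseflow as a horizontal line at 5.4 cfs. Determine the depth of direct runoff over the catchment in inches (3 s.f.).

d ≈ 0.853 in

Direct runoff: 0.0, 1.7, 8.4, 13.8, 8.2, 4.9, 2.9, 0.0 cfs; ΣQ_DR = 39.90 cfs.
V = ΣQ_DR · Δt = 39.90 × 3600 s = 1.436 × 10^5 ft³.
Over A = 0.0725 mi², depth = V / A = 0.853 in.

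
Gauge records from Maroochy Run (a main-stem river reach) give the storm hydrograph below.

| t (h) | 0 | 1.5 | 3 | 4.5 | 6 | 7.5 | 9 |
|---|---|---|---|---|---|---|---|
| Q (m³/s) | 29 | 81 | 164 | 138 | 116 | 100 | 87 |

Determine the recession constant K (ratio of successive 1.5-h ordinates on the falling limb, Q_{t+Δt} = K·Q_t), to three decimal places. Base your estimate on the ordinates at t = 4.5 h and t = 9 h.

Using the recession-limb readings at t = 4.5 h and t = 9 h: Q falls from 138 to 87 m³/s over 3 intervals.
K = (Q₂/Q₁)^(1/3) = (87/138)^(1/3) = 0.857.

K ≈ 0.857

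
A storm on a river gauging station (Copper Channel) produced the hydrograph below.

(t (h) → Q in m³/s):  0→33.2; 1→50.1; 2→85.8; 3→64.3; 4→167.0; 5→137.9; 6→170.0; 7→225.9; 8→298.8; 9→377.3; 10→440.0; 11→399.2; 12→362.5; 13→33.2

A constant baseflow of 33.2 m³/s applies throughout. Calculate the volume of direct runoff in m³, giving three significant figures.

Direct-runoff ordinates (Q − Q_b): 0.0, 16.9, 52.6, 31.1, 133.8, 104.7, 136.8, 192.7, 265.6, 344.1, 406.8, 366.0, 329.3, 0.0 m³/s.
ΣQ_DR = 2380 m³/s.
With Δt = 1 h = 3600 s, V = ΣQ_DR · Δt = 2380 × 3600 = 8.57 × 10^6 m³.

V ≈ 8.57 × 10^6 m³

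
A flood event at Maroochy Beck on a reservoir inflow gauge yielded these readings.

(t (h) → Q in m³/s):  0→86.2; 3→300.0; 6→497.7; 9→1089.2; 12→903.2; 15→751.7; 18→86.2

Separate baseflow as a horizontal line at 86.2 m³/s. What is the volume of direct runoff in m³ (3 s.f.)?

V ≈ 3.36 × 10^7 m³

Direct-runoff ordinates (Q − Q_b): 0.0, 213.8, 411.5, 1003.0, 817.0, 665.5, 0.0 m³/s.
ΣQ_DR = 3111 m³/s.
With Δt = 3 h = 10800 s, V = ΣQ_DR · Δt = 3111 × 10800 = 3.36 × 10^7 m³.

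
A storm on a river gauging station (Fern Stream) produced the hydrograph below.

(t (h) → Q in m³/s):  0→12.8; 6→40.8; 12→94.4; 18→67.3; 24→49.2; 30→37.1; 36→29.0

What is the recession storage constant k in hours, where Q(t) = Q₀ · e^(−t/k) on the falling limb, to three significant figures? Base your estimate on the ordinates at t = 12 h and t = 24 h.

On the falling limb, Q drops from 94.4 to 49.2 m³/s between t = 12 h and t = 24 h (Δt = 12 h).
k = −Δt / ln(Q₂/Q₁) = −12 / ln(49.2/94.4) = 18.4 h.

k ≈ 18.4 h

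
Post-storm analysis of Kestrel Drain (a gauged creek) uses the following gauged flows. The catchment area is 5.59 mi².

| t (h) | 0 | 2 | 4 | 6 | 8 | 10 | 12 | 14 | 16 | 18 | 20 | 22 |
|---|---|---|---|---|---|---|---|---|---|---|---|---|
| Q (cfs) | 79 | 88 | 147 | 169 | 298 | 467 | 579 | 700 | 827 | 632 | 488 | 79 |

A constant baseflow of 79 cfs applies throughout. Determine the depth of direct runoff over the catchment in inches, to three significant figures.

Direct runoff: 0.0, 9.0, 68.0, 90.0, 219.0, 388.0, 500.0, 621.0, 748.0, 553.0, 409.0, 0.0 cfs; ΣQ_DR = 3605 cfs.
V = ΣQ_DR · Δt = 3605 × 7200 s = 2.596 × 10^7 ft³.
Over A = 5.59 mi², depth = V / A = 2.00 in.

d ≈ 2.00 in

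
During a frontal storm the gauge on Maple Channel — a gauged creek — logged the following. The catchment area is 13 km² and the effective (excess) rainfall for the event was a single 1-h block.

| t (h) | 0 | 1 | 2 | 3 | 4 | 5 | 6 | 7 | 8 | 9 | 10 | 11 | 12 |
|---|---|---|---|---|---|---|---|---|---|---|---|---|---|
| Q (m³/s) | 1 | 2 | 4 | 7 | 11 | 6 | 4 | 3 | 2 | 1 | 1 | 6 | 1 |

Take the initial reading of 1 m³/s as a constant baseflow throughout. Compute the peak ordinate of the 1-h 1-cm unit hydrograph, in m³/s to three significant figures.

Direct runoff: 0.0, 1.0, 3.0, 6.0, 10.0, 5.0, 3.0, 2.0, 1.0, 0.0, 0.0, 5.0, 0.0 m³/s; ΣQ_DR = 36.00 m³/s, peak = 10.0 m³/s.
Runoff depth d = ΣQ_DR·Δt / A = 36.00 × 3600 / (13 km²) = 9.969 mm.
The 1-cm UH is the DRH scaled by (10 mm)/d, so U_p = 10.0 × 10/9.969 = 10.0 m³/s.

U_p ≈ 10.0 m³/s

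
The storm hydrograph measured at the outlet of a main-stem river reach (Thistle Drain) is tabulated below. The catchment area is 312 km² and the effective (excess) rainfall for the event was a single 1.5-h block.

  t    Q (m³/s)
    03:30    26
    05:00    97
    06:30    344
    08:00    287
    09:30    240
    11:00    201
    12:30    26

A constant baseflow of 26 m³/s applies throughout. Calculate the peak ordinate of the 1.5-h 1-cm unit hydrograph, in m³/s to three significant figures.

Direct runoff: 0.0, 71.0, 318.0, 261.0, 214.0, 175.0, 0.0 m³/s; ΣQ_DR = 1039 m³/s, peak = 318.0 m³/s.
Runoff depth d = ΣQ_DR·Δt / A = 1039 × 5400 / (312 km²) = 17.98 mm.
The 1-cm UH is the DRH scaled by (10 mm)/d, so U_p = 318.0 × 10/17.98 = 177 m³/s.

U_p ≈ 177 m³/s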